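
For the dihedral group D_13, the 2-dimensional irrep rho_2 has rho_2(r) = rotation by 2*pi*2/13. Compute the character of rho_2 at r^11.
chi_{rho_2}(r^11) = 2*cos(2*pi*2*11/13) = -2*cos(5*pi/13)

Reasoning: rho_2(r^11) is rotation by angle 2*pi*2*11/13, whose trace is 2*cos(2*pi*2*11/13) = -2*cos(5*pi/13).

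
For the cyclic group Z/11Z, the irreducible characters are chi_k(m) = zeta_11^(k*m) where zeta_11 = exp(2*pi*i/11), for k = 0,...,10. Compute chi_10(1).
chi_10(1) = zeta_11^10 = exp(-2*I*pi/11)

Proof sketch: chi_10(1) = zeta_11^(10*1) = zeta_11^10. Since zeta_11^11 = 1, this equals zeta_11^10 = exp(2*pi*i*10/11) = exp(-2*I*pi/11).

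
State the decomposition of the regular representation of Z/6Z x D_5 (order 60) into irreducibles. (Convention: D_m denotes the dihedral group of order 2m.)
Each irreducible V_i of dimension d_i appears with multiplicity d_i, i.e. rho_reg = (direct sum over all irreducibles V_i) d_i V_i. The irreducible dimensions for Z/6Z x D_5 are 1, 1, 1, 1, 1, 1, 1, 1, 1, 1, 1, 1, 2, 2, 2, 2, 2, 2, 2, 2, 2, 2, 2, 2: 12 irreducibles of dimension 1, each with multiplicity 1; 12 irreducibles of dimension 2, each with multiplicity 2. Total dimension 12*1*1 + 12*2*2 = 60 = |G|.

Why: General theorem: in the regular representation of a finite group G, each irreducible appears with multiplicity equal to its dimension. Check: dim(rho_reg) = sum d_i^2 = 1 + 1 + 1 + 1 + 1 + 1 + 1 + 1 + 1 + 1 + 1 + 1 + 4 + 4 + 4 + 4 + 4 + 4 + 4 + 4 + 4 + 4 + 4 + 4 = 60 = |G|.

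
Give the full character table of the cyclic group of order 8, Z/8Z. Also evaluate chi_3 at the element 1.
Character table of Z/8Z (irreps indexed chi_0,...,chi_7 with chi_k(m) = zeta_8^(k*m), zeta_8 = exp(2*pi*i/8)):
  irrep \ class  {0} (size 1)  {1} (size 1)    {2} (size 1)  {3} (size 1)    {4} (size 1)  {5} (size 1)    {6} (size 1)  {7} (size 1)  
  chi_0          1             1               1             1               1             1               1             1             
  chi_1          1             exp(I*pi/4)     I             exp(3*I*pi/4)   -1            exp(-3*I*pi/4)  -I            exp(-I*pi/4)  
  chi_2          1             I               -1            -I              1             I               -1            -I            
  chi_3          1             exp(3*I*pi/4)   -I            exp(I*pi/4)     -1            exp(-I*pi/4)    I             exp(-3*I*pi/4)
  chi_4          1             -1              1             -1              1             -1              1             -1            
  chi_5          1             exp(-3*I*pi/4)  I             exp(-I*pi/4)    -1            exp(I*pi/4)     -I            exp(3*I*pi/4) 
  chi_6          1             -I              -1            I               1             -I              -1            I             
  chi_7          1             exp(-I*pi/4)    -I            exp(-3*I*pi/4)  -1            exp(3*I*pi/4)   I             exp(I*pi/4)   

Spot check: chi_3(1) = zeta_8^(3*1) = zeta_8^3 = exp(3*I*pi/4).

Explanation: Z/8Z is abelian, so all 8 irreducible complex representations are 1-dimensional. They are given by chi_k(m) = zeta_8^(k*m) for k = 0,...,7. Row orthogonality: sum_m chi_k(m) conj(chi_l(m)) = 8 * [k = l].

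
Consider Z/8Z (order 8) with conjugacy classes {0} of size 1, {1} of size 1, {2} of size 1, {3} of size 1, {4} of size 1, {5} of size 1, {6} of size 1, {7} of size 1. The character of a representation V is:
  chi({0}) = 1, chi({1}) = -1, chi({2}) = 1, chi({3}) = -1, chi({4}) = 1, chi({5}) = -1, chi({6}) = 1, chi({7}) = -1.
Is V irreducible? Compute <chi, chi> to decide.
Irreducible: <chi, chi> = 1.

Working: <chi, chi> = (1/|G|) sum_C |C| * |chi(C)|^2 = (1/8)[1*|1|^2 + 1*|-1|^2 + 1*|1|^2 + 1*|-1|^2 + 1*|1|^2 + 1*|-1|^2 + 1*|1|^2 + 1*|-1|^2]
  = (1/8)[(1) + (1) + (1) + (1) + (1) + (1) + (1) + (1)] = 8/8 = 1.
(Exp terms are combined using exp(i*s)*conj(exp(i*t)) = exp(i*(s-t)), and sums of them are collapsed using the identity that for every m > 1 the m distinct m-th roots of unity sum to 0, e.g. 1 + exp(2*I*pi/3) + exp(-2*I*pi/3) = 0.)
A character is irreducible iff <chi, chi> = 1, so this representation is irreducible.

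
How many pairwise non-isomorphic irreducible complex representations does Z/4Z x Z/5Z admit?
20

Proof sketch: The number of irreducible complex representations of a finite group equals its number of conjugacy classes. Z/4Z x Z/5Z is abelian of order 20, so every element is its own conjugacy class: 20 classes, so Z/4Z x Z/5Z (order 20) has exactly 20 irreducible complex representations.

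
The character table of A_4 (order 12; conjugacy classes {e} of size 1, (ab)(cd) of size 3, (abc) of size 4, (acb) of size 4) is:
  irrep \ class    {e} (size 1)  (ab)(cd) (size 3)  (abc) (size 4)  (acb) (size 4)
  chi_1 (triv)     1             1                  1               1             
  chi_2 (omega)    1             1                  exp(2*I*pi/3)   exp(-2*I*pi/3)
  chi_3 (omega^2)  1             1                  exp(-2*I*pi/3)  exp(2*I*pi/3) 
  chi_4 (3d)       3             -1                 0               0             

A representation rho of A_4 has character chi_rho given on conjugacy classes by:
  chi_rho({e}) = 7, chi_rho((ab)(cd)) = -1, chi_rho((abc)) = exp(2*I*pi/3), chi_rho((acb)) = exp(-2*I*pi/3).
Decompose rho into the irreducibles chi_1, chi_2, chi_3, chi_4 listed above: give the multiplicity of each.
Multiplicities: chi_1: 0, chi_2: 1, chi_3: 0, chi_4: 2.

Solution. Use <chi_rho, chi> = (1/|G|) sum_C |C| * chi_rho(C) * conj(chi(C)) with |G| = 12 for each irreducible chi in the table:
  <chi_rho, chi_1> = (1/12)[1*(7)*conj(1) + 3*(-1)*conj(1) + 4*(exp(2*I*pi/3))*conj(1) + 4*(exp(-2*I*pi/3))*conj(1)]
      = (1/12)[(7) + (-3) + (4*exp(2*I*pi/3)) + (4*exp(-2*I*pi/3))] = 0/12 = 0
  <chi_rho, chi_2> = (1/12)[1*(7)*conj(1) + 3*(-1)*conj(1) + 4*(exp(2*I*pi/3))*conj(exp(2*I*pi/3)) + 4*(exp(-2*I*pi/3))*conj(exp(-2*I*pi/3))]
      = (1/12)[(7) + (-3) + (4) + (4)] = 12/12 = 1
  <chi_rho, chi_3> = (1/12)[1*(7)*conj(1) + 3*(-1)*conj(1) + 4*(exp(2*I*pi/3))*conj(exp(-2*I*pi/3)) + 4*(exp(-2*I*pi/3))*conj(exp(2*I*pi/3))]
      = (1/12)[(7) + (-3) + (4*exp(-2*I*pi/3)) + (4*exp(2*I*pi/3))] = 0/12 = 0
  <chi_rho, chi_4> = (1/12)[1*(7)*conj(3) + 3*(-1)*conj(-1) + 4*(exp(2*I*pi/3))*conj(0) + 4*(exp(-2*I*pi/3))*conj(0)]
      = (1/12)[(21) + (3) + (0) + (0)] = 24/12 = 2
(Exp terms are combined using exp(i*s)*conj(exp(i*t)) = exp(i*(s-t)), and sums of them are collapsed using the identity that for every m > 1 the m distinct m-th roots of unity sum to 0, e.g. 1 + exp(2*I*pi/3) + exp(-2*I*pi/3) = 0.)
Dimension check: dim(rho) = sum (mult * dim) = 0*1 + 1*1 + 0*1 + 2*3 = 7 = chi_rho(e) = 7.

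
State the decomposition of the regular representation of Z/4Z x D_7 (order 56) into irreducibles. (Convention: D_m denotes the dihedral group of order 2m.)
Each irreducible V_i of dimension d_i appears with multiplicity d_i, i.e. rho_reg = (direct sum over all irreducibles V_i) d_i V_i. The irreducible dimensions for Z/4Z x D_7 are 1, 1, 1, 1, 1, 1, 1, 1, 2, 2, 2, 2, 2, 2, 2, 2, 2, 2, 2, 2: 8 irreducibles of dimension 1, each with multiplicity 1; 12 irreducibles of dimension 2, each with multiplicity 2. Total dimension 8*1*1 + 12*2*2 = 56 = |G|.

Argument: General theorem: in the regular representation of a finite group G, each irreducible appears with multiplicity equal to its dimension. Check: dim(rho_reg) = sum d_i^2 = 1 + 1 + 1 + 1 + 1 + 1 + 1 + 1 + 4 + 4 + 4 + 4 + 4 + 4 + 4 + 4 + 4 + 4 + 4 + 4 = 56 = |G|.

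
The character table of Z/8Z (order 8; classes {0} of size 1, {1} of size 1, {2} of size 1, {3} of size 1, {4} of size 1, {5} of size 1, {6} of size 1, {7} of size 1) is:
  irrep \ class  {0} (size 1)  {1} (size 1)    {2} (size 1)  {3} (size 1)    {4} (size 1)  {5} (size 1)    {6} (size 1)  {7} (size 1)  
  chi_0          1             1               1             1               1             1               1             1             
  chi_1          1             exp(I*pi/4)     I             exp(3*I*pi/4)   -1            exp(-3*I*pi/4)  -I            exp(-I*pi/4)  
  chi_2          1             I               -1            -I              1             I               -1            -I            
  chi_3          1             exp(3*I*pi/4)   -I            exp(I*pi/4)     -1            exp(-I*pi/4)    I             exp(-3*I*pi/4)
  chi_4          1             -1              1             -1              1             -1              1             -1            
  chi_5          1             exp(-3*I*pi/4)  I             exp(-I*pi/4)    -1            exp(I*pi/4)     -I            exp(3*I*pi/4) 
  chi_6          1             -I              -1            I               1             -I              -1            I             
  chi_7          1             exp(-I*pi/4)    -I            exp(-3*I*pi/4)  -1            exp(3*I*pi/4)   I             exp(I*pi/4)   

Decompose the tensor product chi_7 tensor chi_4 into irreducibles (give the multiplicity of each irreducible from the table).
chi_7 tensor chi_4 = chi_3 (all other irreducibles have multiplicity 0).

Working: The character of a tensor product is the pointwise product (chi_7 * chi_4)(C) = chi_7(C) * chi_4(C):
  {0}: (1)*(1), {1}: (exp(-I*pi/4))*(-1), {2}: (-I)*(1), {3}: (exp(-3*I*pi/4))*(-1), {4}: (-1)*(1), {5}: (exp(3*I*pi/4))*(-1), {6}: (I)*(1), {7}: (exp(I*pi/4))*(-1)
so (chi_7 * chi_4) takes values
  {0} -> 1, {1} -> -exp(-I*pi/4), {2} -> -I, {3} -> -exp(-3*I*pi/4), {4} -> -1, {5} -> -exp(3*I*pi/4), {6} -> I, {7} -> -exp(I*pi/4).
Now take the inner product of this character with each irreducible chi from the table, <chi_7*chi_4, chi> = (1/8) sum_C |C| (chi_7*chi_4)(C) conj(chi(C)):
  <chi_7*chi_4, chi_0> = (1/8)[1*(1)*conj(1) + 1*(-exp(-I*pi/4))*conj(1) + 1*(-I)*conj(1) + 1*(-exp(-3*I*pi/4))*conj(1) + 1*(-1)*conj(1) + 1*(-exp(3*I*pi/4))*conj(1) + 1*(I)*conj(1) + 1*(-exp(I*pi/4))*conj(1)]
      = (1/8)[(1) + (-exp(-I*pi/4)) + (-I) + (-exp(-3*I*pi/4)) + (-1) + (-exp(3*I*pi/4)) + (I) + (-exp(I*pi/4))] = 0/8 = 0
  <chi_7*chi_4, chi_1> = (1/8)[1*(1)*conj(1) + 1*(-exp(-I*pi/4))*conj(exp(I*pi/4)) + 1*(-I)*conj(I) + 1*(-exp(-3*I*pi/4))*conj(exp(3*I*pi/4)) + 1*(-1)*conj(-1) + 1*(-exp(3*I*pi/4))*conj(exp(-3*I*pi/4)) + 1*(I)*conj(-I) + 1*(-exp(I*pi/4))*conj(exp(-I*pi/4))]
      = (1/8)[(1) + (I) + (-1) + (-I) + (1) + (I) + (-1) + (-I)] = 0/8 = 0
  <chi_7*chi_4, chi_2> = (1/8)[1*(1)*conj(1) + 1*(-exp(-I*pi/4))*conj(I) + 1*(-I)*conj(-1) + 1*(-exp(-3*I*pi/4))*conj(-I) + 1*(-1)*conj(1) + 1*(-exp(3*I*pi/4))*conj(I) + 1*(I)*conj(-1) + 1*(-exp(I*pi/4))*conj(-I)]
      = (1/8)[(1) + (exp(I*pi/4)) + (I) + (-exp(-I*pi/4)) + (-1) + (exp(-3*I*pi/4)) + (-I) + (-exp(3*I*pi/4))] = 0/8 = 0
  <chi_7*chi_4, chi_3> = (1/8)[1*(1)*conj(1) + 1*(-exp(-I*pi/4))*conj(exp(3*I*pi/4)) + 1*(-I)*conj(-I) + 1*(-exp(-3*I*pi/4))*conj(exp(I*pi/4)) + 1*(-1)*conj(-1) + 1*(-exp(3*I*pi/4))*conj(exp(-I*pi/4)) + 1*(I)*conj(I) + 1*(-exp(I*pi/4))*conj(exp(-3*I*pi/4))]
      = (1/8)[(1) + (1) + (1) + (1) + (1) + (1) + (1) + (1)] = 8/8 = 1
  <chi_7*chi_4, chi_4> = (1/8)[1*(1)*conj(1) + 1*(-exp(-I*pi/4))*conj(-1) + 1*(-I)*conj(1) + 1*(-exp(-3*I*pi/4))*conj(-1) + 1*(-1)*conj(1) + 1*(-exp(3*I*pi/4))*conj(-1) + 1*(I)*conj(1) + 1*(-exp(I*pi/4))*conj(-1)]
      = (1/8)[(1) + (exp(-I*pi/4)) + (-I) + (exp(-3*I*pi/4)) + (-1) + (exp(3*I*pi/4)) + (I) + (exp(I*pi/4))] = 0/8 = 0
  <chi_7*chi_4, chi_5> = (1/8)[1*(1)*conj(1) + 1*(-exp(-I*pi/4))*conj(exp(-3*I*pi/4)) + 1*(-I)*conj(I) + 1*(-exp(-3*I*pi/4))*conj(exp(-I*pi/4)) + 1*(-1)*conj(-1) + 1*(-exp(3*I*pi/4))*conj(exp(I*pi/4)) + 1*(I)*conj(-I) + 1*(-exp(I*pi/4))*conj(exp(3*I*pi/4))]
      = (1/8)[(1) + (-I) + (-1) + (I) + (1) + (-I) + (-1) + (I)] = 0/8 = 0
  <chi_7*chi_4, chi_6> = (1/8)[1*(1)*conj(1) + 1*(-exp(-I*pi/4))*conj(-I) + 1*(-I)*conj(-1) + 1*(-exp(-3*I*pi/4))*conj(I) + 1*(-1)*conj(1) + 1*(-exp(3*I*pi/4))*conj(-I) + 1*(I)*conj(-1) + 1*(-exp(I*pi/4))*conj(I)]
      = (1/8)[(1) + (-exp(I*pi/4)) + (I) + (exp(-I*pi/4)) + (-1) + (-exp(-3*I*pi/4)) + (-I) + (exp(3*I*pi/4))] = 0/8 = 0
  <chi_7*chi_4, chi_7> = (1/8)[1*(1)*conj(1) + 1*(-exp(-I*pi/4))*conj(exp(-I*pi/4)) + 1*(-I)*conj(-I) + 1*(-exp(-3*I*pi/4))*conj(exp(-3*I*pi/4)) + 1*(-1)*conj(-1) + 1*(-exp(3*I*pi/4))*conj(exp(3*I*pi/4)) + 1*(I)*conj(I) + 1*(-exp(I*pi/4))*conj(exp(I*pi/4))]
      = (1/8)[(1) + (-1) + (1) + (-1) + (1) + (-1) + (1) + (-1)] = 0/8 = 0
(Exp terms are combined using exp(i*s)*conj(exp(i*t)) = exp(i*(s-t)), and sums of them are collapsed using the identity that for every m > 1 the m distinct m-th roots of unity sum to 0, e.g. 1 + exp(2*I*pi/3) + exp(-2*I*pi/3) = 0.)
Hence the multiplicities are chi_3: 1. Dimension check: dim(chi_7)*dim(chi_4) = 1*1 = 1 and sum (mult * dim) = 1*1 = 1.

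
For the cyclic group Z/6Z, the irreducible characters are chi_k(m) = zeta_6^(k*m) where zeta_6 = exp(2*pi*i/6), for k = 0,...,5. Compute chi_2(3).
chi_2(3) = zeta_6^6 = 1

Argument: chi_2(3) = zeta_6^(2*3) = zeta_6^6. Since zeta_6^6 = 1, this equals zeta_6^0 = exp(2*pi*i*0/6) = 1.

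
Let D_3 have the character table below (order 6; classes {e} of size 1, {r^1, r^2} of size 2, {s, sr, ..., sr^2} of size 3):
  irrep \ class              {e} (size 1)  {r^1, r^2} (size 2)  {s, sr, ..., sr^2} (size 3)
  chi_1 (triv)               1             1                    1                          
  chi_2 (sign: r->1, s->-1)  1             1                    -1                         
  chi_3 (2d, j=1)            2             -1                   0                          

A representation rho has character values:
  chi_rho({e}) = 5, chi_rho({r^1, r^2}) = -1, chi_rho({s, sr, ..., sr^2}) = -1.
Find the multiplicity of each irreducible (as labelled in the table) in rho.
Multiplicities: chi_1: 0, chi_2: 1, chi_3: 2.

Details: Use <chi_rho, chi> = (1/|G|) sum_C |C| * chi_rho(C) * conj(chi(C)) with |G| = 6 for each irreducible chi in the table:
  <chi_rho, chi_1> = (1/6)[1*(5)*conj(1) + 2*(-1)*conj(1) + 3*(-1)*conj(1)]
      = (1/6)[(5) + (-2) + (-3)] = 0/6 = 0
  <chi_rho, chi_2> = (1/6)[1*(5)*conj(1) + 2*(-1)*conj(1) + 3*(-1)*conj(-1)]
      = (1/6)[(5) + (-2) + (3)] = 6/6 = 1
  <chi_rho, chi_3> = (1/6)[1*(5)*conj(2) + 2*(-1)*conj(-1) + 3*(-1)*conj(0)]
      = (1/6)[(10) + (2) + (0)] = 12/6 = 2
Dimension check: dim(rho) = sum (mult * dim) = 0*1 + 1*1 + 2*2 = 5 = chi_rho(e) = 5.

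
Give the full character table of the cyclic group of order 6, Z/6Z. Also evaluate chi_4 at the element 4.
Character table of Z/6Z (irreps indexed chi_0,...,chi_5 with chi_k(m) = zeta_6^(k*m), zeta_6 = exp(2*pi*i/6)):
  irrep \ class  {0} (size 1)  {1} (size 1)    {2} (size 1)    {3} (size 1)  {4} (size 1)    {5} (size 1)  
  chi_0          1             1               1               1             1               1             
  chi_1          1             exp(I*pi/3)     exp(2*I*pi/3)   -1            exp(-2*I*pi/3)  exp(-I*pi/3)  
  chi_2          1             exp(2*I*pi/3)   exp(-2*I*pi/3)  1             exp(2*I*pi/3)   exp(-2*I*pi/3)
  chi_3          1             -1              1               -1            1               -1            
  chi_4          1             exp(-2*I*pi/3)  exp(2*I*pi/3)   1             exp(-2*I*pi/3)  exp(2*I*pi/3) 
  chi_5          1             exp(-I*pi/3)    exp(-2*I*pi/3)  -1            exp(2*I*pi/3)   exp(I*pi/3)   

Spot check: chi_4(4) = zeta_6^(4*4) = zeta_6^16 = exp(-2*I*pi/3).

Argument: Z/6Z is abelian, so all 6 irreducible complex representations are 1-dimensional. They are given by chi_k(m) = zeta_6^(k*m) for k = 0,...,5. Row orthogonality: sum_m chi_k(m) conj(chi_l(m)) = 6 * [k = l].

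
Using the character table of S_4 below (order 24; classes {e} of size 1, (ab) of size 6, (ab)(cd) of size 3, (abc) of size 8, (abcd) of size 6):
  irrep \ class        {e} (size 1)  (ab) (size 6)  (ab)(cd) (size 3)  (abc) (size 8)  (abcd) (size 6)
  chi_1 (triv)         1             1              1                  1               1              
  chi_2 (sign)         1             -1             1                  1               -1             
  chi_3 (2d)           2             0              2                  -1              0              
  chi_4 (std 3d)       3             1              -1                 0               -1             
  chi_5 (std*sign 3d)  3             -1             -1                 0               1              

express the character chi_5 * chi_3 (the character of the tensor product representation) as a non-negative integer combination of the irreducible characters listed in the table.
chi_5 tensor chi_3 = chi_4 + chi_5 (all other irreducibles have multiplicity 0).

Justification: The character of a tensor product is the pointwise product (chi_5 * chi_3)(C) = chi_5(C) * chi_3(C):
  {e}: (3)*(2), (ab): (-1)*(0), (ab)(cd): (-1)*(2), (abc): (0)*(-1), (abcd): (1)*(0)
so (chi_5 * chi_3) takes values
  {e} -> 6, (ab) -> 0, (ab)(cd) -> -2, (abc) -> 0, (abcd) -> 0.
Now take the inner product of this character with each irreducible chi from the table, <chi_5*chi_3, chi> = (1/24) sum_C |C| (chi_5*chi_3)(C) conj(chi(C)):
  <chi_5*chi_3, chi_1> = (1/24)[1*(6)*conj(1) + 6*(0)*conj(1) + 3*(-2)*conj(1) + 8*(0)*conj(1) + 6*(0)*conj(1)]
      = (1/24)[(6) + (0) + (-6) + (0) + (0)] = 0/24 = 0
  <chi_5*chi_3, chi_2> = (1/24)[1*(6)*conj(1) + 6*(0)*conj(-1) + 3*(-2)*conj(1) + 8*(0)*conj(1) + 6*(0)*conj(-1)]
      = (1/24)[(6) + (0) + (-6) + (0) + (0)] = 0/24 = 0
  <chi_5*chi_3, chi_3> = (1/24)[1*(6)*conj(2) + 6*(0)*conj(0) + 3*(-2)*conj(2) + 8*(0)*conj(-1) + 6*(0)*conj(0)]
      = (1/24)[(12) + (0) + (-12) + (0) + (0)] = 0/24 = 0
  <chi_5*chi_3, chi_4> = (1/24)[1*(6)*conj(3) + 6*(0)*conj(1) + 3*(-2)*conj(-1) + 8*(0)*conj(0) + 6*(0)*conj(-1)]
      = (1/24)[(18) + (0) + (6) + (0) + (0)] = 24/24 = 1
  <chi_5*chi_3, chi_5> = (1/24)[1*(6)*conj(3) + 6*(0)*conj(-1) + 3*(-2)*conj(-1) + 8*(0)*conj(0) + 6*(0)*conj(1)]
      = (1/24)[(18) + (0) + (6) + (0) + (0)] = 24/24 = 1
Hence the multiplicities are chi_4: 1, chi_5: 1. Dimension check: dim(chi_5)*dim(chi_3) = 3*2 = 6 and sum (mult * dim) = 1*3 + 1*3 = 6.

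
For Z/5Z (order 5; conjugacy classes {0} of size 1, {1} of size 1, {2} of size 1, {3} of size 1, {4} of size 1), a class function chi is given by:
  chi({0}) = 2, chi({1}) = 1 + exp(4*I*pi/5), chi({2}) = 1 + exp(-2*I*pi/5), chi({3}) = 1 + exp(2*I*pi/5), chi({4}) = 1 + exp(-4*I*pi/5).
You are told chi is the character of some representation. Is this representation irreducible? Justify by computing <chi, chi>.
Not irreducible (reducible): <chi, chi> = 2 > 1.

<chi, chi> = (1/|G|) sum_C |C| * |chi(C)|^2 = (1/5)[1*|2|^2 + 1*|1 + exp(4*I*pi/5)|^2 + 1*|1 + exp(-2*I*pi/5)|^2 + 1*|1 + exp(2*I*pi/5)|^2 + 1*|1 + exp(-4*I*pi/5)|^2]
  = (1/5)[(4) + (2 + exp(-4*I*pi/5) + exp(4*I*pi/5)) + (2 + exp(-2*I*pi/5) + exp(2*I*pi/5)) + (2 + exp(-2*I*pi/5) + exp(2*I*pi/5)) + (2 + exp(-4*I*pi/5) + exp(4*I*pi/5))] = 10/5 = 2.
(Exp terms are combined using exp(i*s)*conj(exp(i*t)) = exp(i*(s-t)), and sums of them are collapsed using the identity that for every m > 1 the m distinct m-th roots of unity sum to 0, e.g. 1 + exp(2*I*pi/3) + exp(-2*I*pi/3) = 0.)
A character is irreducible iff <chi, chi> = 1, so this representation is reducible.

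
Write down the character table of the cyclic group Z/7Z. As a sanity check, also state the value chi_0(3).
Character table of Z/7Z (irreps indexed chi_0,...,chi_6 with chi_k(m) = zeta_7^(k*m), zeta_7 = exp(2*pi*i/7)):
  irrep \ class  {0} (size 1)  {1} (size 1)    {2} (size 1)    {3} (size 1)    {4} (size 1)    {5} (size 1)    {6} (size 1)  
  chi_0          1             1               1               1               1               1               1             
  chi_1          1             exp(2*I*pi/7)   exp(4*I*pi/7)   exp(6*I*pi/7)   exp(-6*I*pi/7)  exp(-4*I*pi/7)  exp(-2*I*pi/7)
  chi_2          1             exp(4*I*pi/7)   exp(-6*I*pi/7)  exp(-2*I*pi/7)  exp(2*I*pi/7)   exp(6*I*pi/7)   exp(-4*I*pi/7)
  chi_3          1             exp(6*I*pi/7)   exp(-2*I*pi/7)  exp(4*I*pi/7)   exp(-4*I*pi/7)  exp(2*I*pi/7)   exp(-6*I*pi/7)
  chi_4          1             exp(-6*I*pi/7)  exp(2*I*pi/7)   exp(-4*I*pi/7)  exp(4*I*pi/7)   exp(-2*I*pi/7)  exp(6*I*pi/7) 
  chi_5          1             exp(-4*I*pi/7)  exp(6*I*pi/7)   exp(2*I*pi/7)   exp(-2*I*pi/7)  exp(-6*I*pi/7)  exp(4*I*pi/7) 
  chi_6          1             exp(-2*I*pi/7)  exp(-4*I*pi/7)  exp(-6*I*pi/7)  exp(6*I*pi/7)   exp(4*I*pi/7)   exp(2*I*pi/7) 

Spot check: chi_0(3) = zeta_7^(0*3) = zeta_7^0 = 1.

Working: Z/7Z is abelian, so all 7 irreducible complex representations are 1-dimensional. They are given by chi_k(m) = zeta_7^(k*m) for k = 0,...,6. Row orthogonality: sum_m chi_k(m) conj(chi_l(m)) = 7 * [k = l].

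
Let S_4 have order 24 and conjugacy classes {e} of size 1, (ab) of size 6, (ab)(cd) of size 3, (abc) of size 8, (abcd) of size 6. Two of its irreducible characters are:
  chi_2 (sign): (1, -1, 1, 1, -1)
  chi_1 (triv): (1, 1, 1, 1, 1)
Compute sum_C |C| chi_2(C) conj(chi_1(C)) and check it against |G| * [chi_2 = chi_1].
Sum = 0; so <chi_2, chi_1> = 0 (distinct irreducibles are orthogonal).

Explanation: Compute term by term over conjugacy classes (|C| * chi_2(C) * conj(chi_1(C))):
  1*(1)*conj(1) + 6*(-1)*conj(1) + 3*(1)*conj(1) + 8*(1)*conj(1) + 6*(-1)*conj(1)
  = (1) + (-6) + (3) + (8) + (-6)
  = 0.
Dividing by |G| = 24 gives 0/24 = 0, matching the row-orthogonality relation <chi_2, chi_1> = [chi_2 = chi_1].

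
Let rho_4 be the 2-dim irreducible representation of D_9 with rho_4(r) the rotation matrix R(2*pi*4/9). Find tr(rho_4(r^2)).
chi_{rho_4}(r^2) = 2*cos(2*pi*4*2/9) = 2*cos(2*pi/9)

Reasoning: rho_4(r^2) is rotation by angle 2*pi*4*2/9, whose trace is 2*cos(2*pi*4*2/9) = 2*cos(2*pi/9).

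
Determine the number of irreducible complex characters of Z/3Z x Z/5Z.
15

Working: The number of irreducible complex representations of a finite group equals its number of conjugacy classes. Z/3Z x Z/5Z is abelian of order 15, so every element is its own conjugacy class: 15 classes, so Z/3Z x Z/5Z (order 15) has exactly 15 irreducible complex representations.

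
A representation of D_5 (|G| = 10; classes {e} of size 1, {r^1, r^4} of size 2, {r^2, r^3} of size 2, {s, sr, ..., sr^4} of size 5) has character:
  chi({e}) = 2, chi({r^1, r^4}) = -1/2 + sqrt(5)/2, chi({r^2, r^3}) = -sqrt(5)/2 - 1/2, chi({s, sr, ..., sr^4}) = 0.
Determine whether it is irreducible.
Irreducible: <chi, chi> = 1.

Proof sketch: <chi, chi> = (1/|G|) sum_C |C| * |chi(C)|^2 = (1/10)[1*|2|^2 + 2*|-1/2 + sqrt(5)/2|^2 + 2*|-sqrt(5)/2 - 1/2|^2 + 5*|0|^2]
  = (1/10)[(4) + (3 - sqrt(5)) + (sqrt(5) + 3) + (0)] = 10/10 = 1.
A character is irreducible iff <chi, chi> = 1, so this representation is irreducible.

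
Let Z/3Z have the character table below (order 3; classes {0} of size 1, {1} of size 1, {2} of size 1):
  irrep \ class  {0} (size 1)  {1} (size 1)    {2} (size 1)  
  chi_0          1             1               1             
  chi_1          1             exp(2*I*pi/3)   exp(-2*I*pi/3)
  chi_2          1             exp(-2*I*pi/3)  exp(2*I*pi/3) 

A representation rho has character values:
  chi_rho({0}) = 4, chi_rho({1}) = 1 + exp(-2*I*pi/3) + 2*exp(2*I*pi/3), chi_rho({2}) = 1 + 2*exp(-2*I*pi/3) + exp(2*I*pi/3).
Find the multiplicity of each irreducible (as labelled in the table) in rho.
Multiplicities: chi_0: 1, chi_1: 2, chi_2: 1.

Details: Use <chi_rho, chi> = (1/|G|) sum_C |C| * chi_rho(C) * conj(chi(C)) with |G| = 3 for each irreducible chi in the table:
  <chi_rho, chi_0> = (1/3)[1*(4)*conj(1) + 1*(1 + exp(-2*I*pi/3) + 2*exp(2*I*pi/3))*conj(1) + 1*(1 + 2*exp(-2*I*pi/3) + exp(2*I*pi/3))*conj(1)]
      = (1/3)[(4) + (1 + exp(-2*I*pi/3) + 2*exp(2*I*pi/3)) + (1 + 2*exp(-2*I*pi/3) + exp(2*I*pi/3))] = 3/3 = 1
  <chi_rho, chi_1> = (1/3)[1*(4)*conj(1) + 1*(1 + exp(-2*I*pi/3) + 2*exp(2*I*pi/3))*conj(exp(2*I*pi/3)) + 1*(1 + 2*exp(-2*I*pi/3) + exp(2*I*pi/3))*conj(exp(-2*I*pi/3))]
      = (1/3)[(4) + (1) + (1)] = 6/3 = 2
  <chi_rho, chi_2> = (1/3)[1*(4)*conj(1) + 1*(1 + exp(-2*I*pi/3) + 2*exp(2*I*pi/3))*conj(exp(-2*I*pi/3)) + 1*(1 + 2*exp(-2*I*pi/3) + exp(2*I*pi/3))*conj(exp(2*I*pi/3))]
      = (1/3)[(4) + (1 + 2*exp(-2*I*pi/3) + exp(2*I*pi/3)) + (1 + exp(-2*I*pi/3) + 2*exp(2*I*pi/3))] = 3/3 = 1
(Exp terms are combined using exp(i*s)*conj(exp(i*t)) = exp(i*(s-t)), and sums of them are collapsed using the identity that for every m > 1 the m distinct m-th roots of unity sum to 0, e.g. 1 + exp(2*I*pi/3) + exp(-2*I*pi/3) = 0.)
Dimension check: dim(rho) = sum (mult * dim) = 1*1 + 2*1 + 1*1 = 4 = chi_rho(e) = 4.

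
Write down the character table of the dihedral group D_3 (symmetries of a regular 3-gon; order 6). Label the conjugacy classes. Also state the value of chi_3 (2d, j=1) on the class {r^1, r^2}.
Conjugacy classes: {e} of size 1, {r^1, r^2} of size 2, {s, sr, ..., sr^2} of size 3.
Character table:
  irrep \ class              {e} (size 1)  {r^1, r^2} (size 2)  {s, sr, ..., sr^2} (size 3)
  chi_1 (triv)               1             1                    1                          
  chi_2 (sign: r->1, s->-1)  1             1                    -1                         
  chi_3 (2d, j=1)            2             -1                   0                          

Spot check: chi_3 (2d, j=1) on {r^1, r^2} = -1.

Solution. D_3 has order 2*3 = 6 with 3 conjugacy classes, hence 3 irreducibles. Sum of squared dims 1 + 1 + 4 = 6 = |G|. Linear characters come from the abelianisation; the 2-dimensional irreps have character r^k -> 2*cos(2*pi*j*k/3), reflections -> 0.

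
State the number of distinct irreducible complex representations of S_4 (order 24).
5

The number of irreducible complex representations of a finite group equals its number of conjugacy classes. Conjugacy classes in S_4 correspond to cycle types, i.e. partitions of 4; there are p(4) = 5 of them, so S_4 (order 24) has exactly 5 irreducible complex representations.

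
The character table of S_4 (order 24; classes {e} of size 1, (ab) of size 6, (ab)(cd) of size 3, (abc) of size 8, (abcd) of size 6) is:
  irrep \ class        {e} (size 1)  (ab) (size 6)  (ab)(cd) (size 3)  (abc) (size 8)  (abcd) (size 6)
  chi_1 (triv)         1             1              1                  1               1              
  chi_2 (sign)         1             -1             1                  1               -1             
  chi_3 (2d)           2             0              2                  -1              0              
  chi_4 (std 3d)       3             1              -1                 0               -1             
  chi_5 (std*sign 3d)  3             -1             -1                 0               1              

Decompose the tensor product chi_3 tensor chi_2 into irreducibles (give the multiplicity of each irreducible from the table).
chi_3 tensor chi_2 = chi_3 (all other irreducibles have multiplicity 0).

Reasoning: The character of a tensor product is the pointwise product (chi_3 * chi_2)(C) = chi_3(C) * chi_2(C):
  {e}: (2)*(1), (ab): (0)*(-1), (ab)(cd): (2)*(1), (abc): (-1)*(1), (abcd): (0)*(-1)
so (chi_3 * chi_2) takes values
  {e} -> 2, (ab) -> 0, (ab)(cd) -> 2, (abc) -> -1, (abcd) -> 0.
Now take the inner product of this character with each irreducible chi from the table, <chi_3*chi_2, chi> = (1/24) sum_C |C| (chi_3*chi_2)(C) conj(chi(C)):
  <chi_3*chi_2, chi_1> = (1/24)[1*(2)*conj(1) + 6*(0)*conj(1) + 3*(2)*conj(1) + 8*(-1)*conj(1) + 6*(0)*conj(1)]
      = (1/24)[(2) + (0) + (6) + (-8) + (0)] = 0/24 = 0
  <chi_3*chi_2, chi_2> = (1/24)[1*(2)*conj(1) + 6*(0)*conj(-1) + 3*(2)*conj(1) + 8*(-1)*conj(1) + 6*(0)*conj(-1)]
      = (1/24)[(2) + (0) + (6) + (-8) + (0)] = 0/24 = 0
  <chi_3*chi_2, chi_3> = (1/24)[1*(2)*conj(2) + 6*(0)*conj(0) + 3*(2)*conj(2) + 8*(-1)*conj(-1) + 6*(0)*conj(0)]
      = (1/24)[(4) + (0) + (12) + (8) + (0)] = 24/24 = 1
  <chi_3*chi_2, chi_4> = (1/24)[1*(2)*conj(3) + 6*(0)*conj(1) + 3*(2)*conj(-1) + 8*(-1)*conj(0) + 6*(0)*conj(-1)]
      = (1/24)[(6) + (0) + (-6) + (0) + (0)] = 0/24 = 0
  <chi_3*chi_2, chi_5> = (1/24)[1*(2)*conj(3) + 6*(0)*conj(-1) + 3*(2)*conj(-1) + 8*(-1)*conj(0) + 6*(0)*conj(1)]
      = (1/24)[(6) + (0) + (-6) + (0) + (0)] = 0/24 = 0
Hence the multiplicities are chi_3: 1. Dimension check: dim(chi_3)*dim(chi_2) = 2*1 = 2 and sum (mult * dim) = 1*2 = 2.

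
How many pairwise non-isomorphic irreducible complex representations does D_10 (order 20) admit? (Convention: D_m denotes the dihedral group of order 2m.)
8

Argument: The number of irreducible complex representations of a finite group equals its number of conjugacy classes. D_10 has 8 conjugacy classes (n/2 + 3 for n even), so D_10 (order 20) has exactly 8 irreducible complex representations.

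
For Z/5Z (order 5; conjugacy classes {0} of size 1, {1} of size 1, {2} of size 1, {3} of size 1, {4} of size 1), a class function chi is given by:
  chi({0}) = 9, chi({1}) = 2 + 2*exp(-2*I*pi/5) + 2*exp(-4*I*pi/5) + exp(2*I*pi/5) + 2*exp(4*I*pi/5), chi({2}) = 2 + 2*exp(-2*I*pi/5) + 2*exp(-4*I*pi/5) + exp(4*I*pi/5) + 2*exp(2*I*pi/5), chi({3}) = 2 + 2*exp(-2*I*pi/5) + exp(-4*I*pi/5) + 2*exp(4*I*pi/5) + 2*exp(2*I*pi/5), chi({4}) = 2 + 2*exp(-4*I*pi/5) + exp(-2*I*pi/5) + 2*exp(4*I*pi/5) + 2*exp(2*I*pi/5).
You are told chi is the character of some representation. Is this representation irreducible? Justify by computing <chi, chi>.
Not irreducible (reducible): <chi, chi> = 17 > 1.

Proof sketch: <chi, chi> = (1/|G|) sum_C |C| * |chi(C)|^2 = (1/5)[1*|9|^2 + 1*|2 + 2*exp(-2*I*pi/5) + 2*exp(-4*I*pi/5) + exp(2*I*pi/5) + 2*exp(4*I*pi/5)|^2 + 1*|2 + 2*exp(-2*I*pi/5) + 2*exp(-4*I*pi/5) + exp(4*I*pi/5) + 2*exp(2*I*pi/5)|^2 + 1*|2 + 2*exp(-2*I*pi/5) + exp(-4*I*pi/5) + 2*exp(4*I*pi/5) + 2*exp(2*I*pi/5)|^2 + 1*|2 + 2*exp(-4*I*pi/5) + exp(-2*I*pi/5) + 2*exp(4*I*pi/5) + 2*exp(2*I*pi/5)|^2]
  = (1/5)[(81) + (1) + (1) + (1) + (1)] = 85/5 = 17.
(Exp terms are combined using exp(i*s)*conj(exp(i*t)) = exp(i*(s-t)), and sums of them are collapsed using the identity that for every m > 1 the m distinct m-th roots of unity sum to 0, e.g. 1 + exp(2*I*pi/3) + exp(-2*I*pi/3) = 0.)
A character is irreducible iff <chi, chi> = 1, so this representation is reducible.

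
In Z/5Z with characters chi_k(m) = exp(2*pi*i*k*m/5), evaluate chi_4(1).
chi_4(1) = zeta_5^4 = exp(-2*I*pi/5)

chi_4(1) = zeta_5^(4*1) = zeta_5^4. Since zeta_5^5 = 1, this equals zeta_5^4 = exp(2*pi*i*4/5) = exp(-2*I*pi/5).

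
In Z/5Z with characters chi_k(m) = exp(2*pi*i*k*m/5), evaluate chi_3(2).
chi_3(2) = zeta_5^6 = exp(2*I*pi/5)

Working: chi_3(2) = zeta_5^(3*2) = zeta_5^6. Since zeta_5^5 = 1, this equals zeta_5^1 = exp(2*pi*i*1/5) = exp(2*I*pi/5).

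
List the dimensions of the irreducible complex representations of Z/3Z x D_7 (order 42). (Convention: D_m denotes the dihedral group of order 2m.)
Dimensions: 1, 1, 1, 1, 1, 1, 2, 2, 2, 2, 2, 2, 2, 2, 2

Derivation: There are 15 irreducibles (= number of conjugacy classes). Their dimensions d_i satisfy sum d_i^2 = |G| = 42: 1 + 1 + 1 + 1 + 1 + 1 + 4 + 4 + 4 + 4 + 4 + 4 + 4 + 4 + 4 = 42. (For the product with Z/3Z: each of the 3 1-dim characters of Z/3Z tensors with each irrep of D_7, giving 3 copies of each D_7-dimension.)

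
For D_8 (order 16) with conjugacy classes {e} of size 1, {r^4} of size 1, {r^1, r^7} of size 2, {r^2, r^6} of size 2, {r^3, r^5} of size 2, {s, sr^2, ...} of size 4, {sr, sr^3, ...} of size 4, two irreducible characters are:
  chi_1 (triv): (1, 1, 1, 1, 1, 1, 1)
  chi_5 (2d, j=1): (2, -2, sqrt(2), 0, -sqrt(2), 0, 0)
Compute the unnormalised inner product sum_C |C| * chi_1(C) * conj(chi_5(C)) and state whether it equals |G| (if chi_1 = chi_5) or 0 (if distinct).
Sum = 0; so <chi_1, chi_5> = 0 (distinct irreducibles are orthogonal).

Proof sketch: Compute term by term over conjugacy classes (|C| * chi_1(C) * conj(chi_5(C))):
  1*(1)*conj(2) + 1*(1)*conj(-2) + 2*(1)*conj(sqrt(2)) + 2*(1)*conj(0) + 2*(1)*conj(-sqrt(2)) + 4*(1)*conj(0) + 4*(1)*conj(0)
  = (2) + (-2) + (2*sqrt(2)) + (0) + (-2*sqrt(2)) + (0) + (0)
  = 0.
Dividing by |G| = 16 gives 0/16 = 0, matching the row-orthogonality relation <chi_1, chi_5> = [chi_1 = chi_5].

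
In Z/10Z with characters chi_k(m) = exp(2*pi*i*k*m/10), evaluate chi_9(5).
chi_9(5) = zeta_10^45 = -1

chi_9(5) = zeta_10^(9*5) = zeta_10^45. Since zeta_10^10 = 1, this equals zeta_10^5 = exp(2*pi*i*5/10) = -1.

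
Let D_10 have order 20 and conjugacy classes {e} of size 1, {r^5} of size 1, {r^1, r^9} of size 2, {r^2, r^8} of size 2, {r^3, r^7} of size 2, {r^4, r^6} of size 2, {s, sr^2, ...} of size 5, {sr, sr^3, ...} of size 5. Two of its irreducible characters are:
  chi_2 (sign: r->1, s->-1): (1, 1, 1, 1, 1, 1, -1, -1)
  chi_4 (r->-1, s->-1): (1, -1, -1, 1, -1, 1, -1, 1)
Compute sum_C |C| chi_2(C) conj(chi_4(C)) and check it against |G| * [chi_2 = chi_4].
Sum = 0; so <chi_2, chi_4> = 0 (distinct irreducibles are orthogonal).

Derivation: Compute term by term over conjugacy classes (|C| * chi_2(C) * conj(chi_4(C))):
  1*(1)*conj(1) + 1*(1)*conj(-1) + 2*(1)*conj(-1) + 2*(1)*conj(1) + 2*(1)*conj(-1) + 2*(1)*conj(1) + 5*(-1)*conj(-1) + 5*(-1)*conj(1)
  = (1) + (-1) + (-2) + (2) + (-2) + (2) + (5) + (-5)
  = 0.
Dividing by |G| = 20 gives 0/20 = 0, matching the row-orthogonality relation <chi_2, chi_4> = [chi_2 = chi_4].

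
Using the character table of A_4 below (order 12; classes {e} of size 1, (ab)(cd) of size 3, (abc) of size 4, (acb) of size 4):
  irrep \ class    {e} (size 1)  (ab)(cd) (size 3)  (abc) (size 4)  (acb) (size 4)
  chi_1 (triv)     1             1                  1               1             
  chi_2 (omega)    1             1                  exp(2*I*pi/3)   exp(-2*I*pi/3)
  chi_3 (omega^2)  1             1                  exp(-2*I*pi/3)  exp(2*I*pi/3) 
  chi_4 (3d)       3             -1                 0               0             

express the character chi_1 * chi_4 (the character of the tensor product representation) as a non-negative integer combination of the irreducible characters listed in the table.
chi_1 tensor chi_4 = chi_4 (all other irreducibles have multiplicity 0).

Derivation: The character of a tensor product is the pointwise product (chi_1 * chi_4)(C) = chi_1(C) * chi_4(C):
  {e}: (1)*(3), (ab)(cd): (1)*(-1), (abc): (1)*(0), (acb): (1)*(0)
so (chi_1 * chi_4) takes values
  {e} -> 3, (ab)(cd) -> -1, (abc) -> 0, (acb) -> 0.
Now take the inner product of this character with each irreducible chi from the table, <chi_1*chi_4, chi> = (1/12) sum_C |C| (chi_1*chi_4)(C) conj(chi(C)):
  <chi_1*chi_4, chi_1> = (1/12)[1*(3)*conj(1) + 3*(-1)*conj(1) + 4*(0)*conj(1) + 4*(0)*conj(1)]
      = (1/12)[(3) + (-3) + (0) + (0)] = 0/12 = 0
  <chi_1*chi_4, chi_2> = (1/12)[1*(3)*conj(1) + 3*(-1)*conj(1) + 4*(0)*conj(exp(2*I*pi/3)) + 4*(0)*conj(exp(-2*I*pi/3))]
      = (1/12)[(3) + (-3) + (0) + (0)] = 0/12 = 0
  <chi_1*chi_4, chi_3> = (1/12)[1*(3)*conj(1) + 3*(-1)*conj(1) + 4*(0)*conj(exp(-2*I*pi/3)) + 4*(0)*conj(exp(2*I*pi/3))]
      = (1/12)[(3) + (-3) + (0) + (0)] = 0/12 = 0
  <chi_1*chi_4, chi_4> = (1/12)[1*(3)*conj(3) + 3*(-1)*conj(-1) + 4*(0)*conj(0) + 4*(0)*conj(0)]
      = (1/12)[(9) + (3) + (0) + (0)] = 12/12 = 1
(Exp terms are combined using exp(i*s)*conj(exp(i*t)) = exp(i*(s-t)), and sums of them are collapsed using the identity that for every m > 1 the m distinct m-th roots of unity sum to 0, e.g. 1 + exp(2*I*pi/3) + exp(-2*I*pi/3) = 0.)
Hence the multiplicities are chi_4: 1. Dimension check: dim(chi_1)*dim(chi_4) = 1*3 = 3 and sum (mult * dim) = 1*3 = 3.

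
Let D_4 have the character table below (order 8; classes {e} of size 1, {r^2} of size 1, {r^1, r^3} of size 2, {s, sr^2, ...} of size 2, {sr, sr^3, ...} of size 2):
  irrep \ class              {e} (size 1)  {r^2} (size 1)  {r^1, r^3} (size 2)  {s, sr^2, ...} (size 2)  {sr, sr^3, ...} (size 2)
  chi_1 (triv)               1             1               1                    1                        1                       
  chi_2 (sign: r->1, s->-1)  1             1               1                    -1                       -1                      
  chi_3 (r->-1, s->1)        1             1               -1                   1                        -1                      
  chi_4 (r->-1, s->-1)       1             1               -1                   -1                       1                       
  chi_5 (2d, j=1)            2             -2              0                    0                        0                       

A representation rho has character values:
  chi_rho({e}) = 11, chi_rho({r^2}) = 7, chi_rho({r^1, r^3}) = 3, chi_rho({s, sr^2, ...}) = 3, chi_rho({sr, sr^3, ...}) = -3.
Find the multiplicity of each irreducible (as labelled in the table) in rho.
Multiplicities: chi_1: 3, chi_2: 3, chi_3: 3, chi_4: 0, chi_5: 1.

Justification: Use <chi_rho, chi> = (1/|G|) sum_C |C| * chi_rho(C) * conj(chi(C)) with |G| = 8 for each irreducible chi in the table:
  <chi_rho, chi_1> = (1/8)[1*(11)*conj(1) + 1*(7)*conj(1) + 2*(3)*conj(1) + 2*(3)*conj(1) + 2*(-3)*conj(1)]
      = (1/8)[(11) + (7) + (6) + (6) + (-6)] = 24/8 = 3
  <chi_rho, chi_2> = (1/8)[1*(11)*conj(1) + 1*(7)*conj(1) + 2*(3)*conj(1) + 2*(3)*conj(-1) + 2*(-3)*conj(-1)]
      = (1/8)[(11) + (7) + (6) + (-6) + (6)] = 24/8 = 3
  <chi_rho, chi_3> = (1/8)[1*(11)*conj(1) + 1*(7)*conj(1) + 2*(3)*conj(-1) + 2*(3)*conj(1) + 2*(-3)*conj(-1)]
      = (1/8)[(11) + (7) + (-6) + (6) + (6)] = 24/8 = 3
  <chi_rho, chi_4> = (1/8)[1*(11)*conj(1) + 1*(7)*conj(1) + 2*(3)*conj(-1) + 2*(3)*conj(-1) + 2*(-3)*conj(1)]
      = (1/8)[(11) + (7) + (-6) + (-6) + (-6)] = 0/8 = 0
  <chi_rho, chi_5> = (1/8)[1*(11)*conj(2) + 1*(7)*conj(-2) + 2*(3)*conj(0) + 2*(3)*conj(0) + 2*(-3)*conj(0)]
      = (1/8)[(22) + (-14) + (0) + (0) + (0)] = 8/8 = 1
Dimension check: dim(rho) = sum (mult * dim) = 3*1 + 3*1 + 3*1 + 0*1 + 1*2 = 11 = chi_rho(e) = 11.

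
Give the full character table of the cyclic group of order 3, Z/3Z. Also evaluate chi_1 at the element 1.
Character table of Z/3Z (irreps indexed chi_0,...,chi_2 with chi_k(m) = zeta_3^(k*m), zeta_3 = exp(2*pi*i/3)):
  irrep \ class  {0} (size 1)  {1} (size 1)    {2} (size 1)  
  chi_0          1             1               1             
  chi_1          1             exp(2*I*pi/3)   exp(-2*I*pi/3)
  chi_2          1             exp(-2*I*pi/3)  exp(2*I*pi/3) 

Spot check: chi_1(1) = zeta_3^(1*1) = zeta_3^1 = exp(2*I*pi/3).

Explanation: Z/3Z is abelian, so all 3 irreducible complex representations are 1-dimensional. They are given by chi_k(m) = zeta_3^(k*m) for k = 0,...,2. Row orthogonality: sum_m chi_k(m) conj(chi_l(m)) = 3 * [k = l].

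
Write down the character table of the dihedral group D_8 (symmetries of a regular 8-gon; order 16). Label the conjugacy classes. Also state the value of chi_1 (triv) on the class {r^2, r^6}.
Conjugacy classes: {e} of size 1, {r^4} of size 1, {r^1, r^7} of size 2, {r^2, r^6} of size 2, {r^3, r^5} of size 2, {s, sr^2, ...} of size 4, {sr, sr^3, ...} of size 4.
Character table:
  irrep \ class              {e} (size 1)  {r^4} (size 1)  {r^1, r^7} (size 2)  {r^2, r^6} (size 2)  {r^3, r^5} (size 2)  {s, sr^2, ...} (size 4)  {sr, sr^3, ...} (size 4)
  chi_1 (triv)               1             1               1                    1                    1                    1                        1                       
  chi_2 (sign: r->1, s->-1)  1             1               1                    1                    1                    -1                       -1                      
  chi_3 (r->-1, s->1)        1             1               -1                   1                    -1                   1                        -1                      
  chi_4 (r->-1, s->-1)       1             1               -1                   1                    -1                   -1                       1                       
  chi_5 (2d, j=1)            2             -2              sqrt(2)              0                    -sqrt(2)             0                        0                       
  chi_6 (2d, j=2)            2             2               0                    -2                   0                    0                        0                       
  chi_7 (2d, j=3)            2             -2              -sqrt(2)             0                    sqrt(2)              0                        0                       

Spot check: chi_1 (triv) on {r^2, r^6} = 1.

Why: D_8 has order 2*8 = 16 with 7 conjugacy classes, hence 7 irreducibles. Sum of squared dims 1 + 1 + 1 + 1 + 4 + 4 + 4 = 16 = |G|. Linear characters come from the abelianisation; the 2-dimensional irreps have character r^k -> 2*cos(2*pi*j*k/8), reflections -> 0.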